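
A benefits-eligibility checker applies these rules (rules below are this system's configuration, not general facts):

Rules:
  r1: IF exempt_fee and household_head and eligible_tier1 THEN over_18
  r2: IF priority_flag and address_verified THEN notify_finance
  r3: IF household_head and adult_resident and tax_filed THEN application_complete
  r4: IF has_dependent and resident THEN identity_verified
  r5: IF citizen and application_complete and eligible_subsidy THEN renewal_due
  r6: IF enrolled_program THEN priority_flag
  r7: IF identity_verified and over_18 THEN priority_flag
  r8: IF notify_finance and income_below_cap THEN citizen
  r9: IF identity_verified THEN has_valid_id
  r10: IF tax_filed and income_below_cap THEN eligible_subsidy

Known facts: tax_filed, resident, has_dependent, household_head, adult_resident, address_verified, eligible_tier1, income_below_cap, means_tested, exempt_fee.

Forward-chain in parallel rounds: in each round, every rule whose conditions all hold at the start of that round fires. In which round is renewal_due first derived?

Round 1 — r1, r3, r4, r10, derive over_18, application_complete, identity_verified, eligible_subsidy.
Round 2 — r7, r9, derive priority_flag, has_valid_id.
Round 3 — r2, derive notify_finance.
Round 4 — r8, derive citizen.
Round 5 — r5, derive renewal_due.
renewal_due first appears in round 5.

5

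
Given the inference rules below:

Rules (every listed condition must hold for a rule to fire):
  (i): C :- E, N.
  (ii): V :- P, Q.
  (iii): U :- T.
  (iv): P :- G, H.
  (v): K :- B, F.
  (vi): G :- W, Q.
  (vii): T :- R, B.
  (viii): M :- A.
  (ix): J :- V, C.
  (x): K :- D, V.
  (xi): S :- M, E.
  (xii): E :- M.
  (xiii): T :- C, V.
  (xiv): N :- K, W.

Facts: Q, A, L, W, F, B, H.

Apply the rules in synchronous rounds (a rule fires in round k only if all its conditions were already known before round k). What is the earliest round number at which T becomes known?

[1] (v) [K :- B, F.]; (vi) [G :- W, Q.]; (viii) [M :- A.]. ⇒ new: K, G, M.
[2] (iv) [P :- G, H.]; (xii) [E :- M.]; (xiv) [N :- K, W.]. ⇒ new: P, E, N.
[3] (i) [C :- E, N.]; (ii) [V :- P, Q.]; (xi) [S :- M, E.]. ⇒ new: C, V, S.
[4] (ix) [J :- V, C.]; (xiii) [T :- C, V.]. ⇒ new: J, T.
T first appears in round 4.

4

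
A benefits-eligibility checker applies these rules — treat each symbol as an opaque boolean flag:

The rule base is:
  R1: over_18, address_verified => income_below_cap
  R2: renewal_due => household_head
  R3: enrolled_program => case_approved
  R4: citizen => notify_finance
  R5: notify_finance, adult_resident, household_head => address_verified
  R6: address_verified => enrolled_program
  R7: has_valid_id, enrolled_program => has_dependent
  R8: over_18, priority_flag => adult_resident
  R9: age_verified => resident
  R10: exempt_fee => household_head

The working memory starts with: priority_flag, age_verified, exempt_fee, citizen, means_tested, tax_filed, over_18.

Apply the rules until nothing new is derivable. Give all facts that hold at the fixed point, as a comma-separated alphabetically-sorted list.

address_verified, adult_resident, age_verified, case_approved, citizen, enrolled_program, exempt_fee, household_head, income_below_cap, means_tested, notify_finance, over_18, priority_flag, resident, tax_filed

Round 1: R4 [citizen => notify_finance]; R8 [over_18, priority_flag => adult_resident]; R9 [age_verified => resident]; R10 [exempt_fee => household_head]. Adds notify_finance, adult_resident, resident, household_head.
Round 2: R5 [notify_finance, adult_resident, household_head => address_verified]. Adds address_verified.
Round 3: R1 [over_18, address_verified => income_below_cap]; R6 [address_verified => enrolled_program]. Adds income_below_cap, enrolled_program.
Round 4: R3 [enrolled_program => case_approved]. Adds case_approved.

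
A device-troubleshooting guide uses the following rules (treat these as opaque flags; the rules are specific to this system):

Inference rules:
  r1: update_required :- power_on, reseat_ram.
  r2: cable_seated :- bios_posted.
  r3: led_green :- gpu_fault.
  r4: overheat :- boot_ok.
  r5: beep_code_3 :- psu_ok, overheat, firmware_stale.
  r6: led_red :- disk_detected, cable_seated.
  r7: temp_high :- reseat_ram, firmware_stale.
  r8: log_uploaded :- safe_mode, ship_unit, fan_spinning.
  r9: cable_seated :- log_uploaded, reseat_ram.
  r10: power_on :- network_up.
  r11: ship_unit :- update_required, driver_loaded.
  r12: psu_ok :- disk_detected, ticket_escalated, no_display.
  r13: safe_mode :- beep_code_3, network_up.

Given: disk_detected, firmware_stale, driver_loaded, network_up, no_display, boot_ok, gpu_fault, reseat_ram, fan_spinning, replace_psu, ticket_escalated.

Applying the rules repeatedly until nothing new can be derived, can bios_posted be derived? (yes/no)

Round 1: r3 [led_green :- gpu_fault.]; r4 [overheat :- boot_ok.]; r7 [temp_high :- reseat_ram, firmware_stale.]; r10 [power_on :- network_up.]; r12 [psu_ok :- disk_detected, ticket_escalated, no_display.]. New: led_green, overheat, temp_high, power_on, psu_ok.
Round 2: r1 [update_required :- power_on, reseat_ram.]; r5 [beep_code_3 :- psu_ok, overheat, firmware_stale.]. New: update_required, beep_code_3.
Round 3: r11 [ship_unit :- update_required, driver_loaded.]; r13 [safe_mode :- beep_code_3, network_up.]. New: ship_unit, safe_mode.
Round 4: r8 [log_uploaded :- safe_mode, ship_unit, fan_spinning.]. New: log_uploaded.
Round 5: r9 [cable_seated :- log_uploaded, reseat_ram.]. New: cable_seated.
Round 6: r6 [led_red :- disk_detected, cable_seated.]. New: led_red.
Fixed point reached. No rule has bios_posted as a consequent, and it is not given.

no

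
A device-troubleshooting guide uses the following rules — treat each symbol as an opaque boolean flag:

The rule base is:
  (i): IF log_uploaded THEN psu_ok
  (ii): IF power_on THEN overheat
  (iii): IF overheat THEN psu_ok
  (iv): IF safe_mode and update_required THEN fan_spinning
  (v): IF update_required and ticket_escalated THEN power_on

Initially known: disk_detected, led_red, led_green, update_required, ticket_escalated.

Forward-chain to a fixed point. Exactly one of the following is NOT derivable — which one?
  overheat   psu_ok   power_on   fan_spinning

fan_spinning

Round 1: (v) [IF update_required and ticket_escalated THEN power_on]. Adds power_on.
Round 2: (ii) [IF power_on THEN overheat]. Adds overheat.
Round 3: (iii) [IF overheat THEN psu_ok]. Adds psu_ok.
Derived: power_on (round 1), overheat (round 2), psu_ok (round 3). fan_spinning never appears in any round.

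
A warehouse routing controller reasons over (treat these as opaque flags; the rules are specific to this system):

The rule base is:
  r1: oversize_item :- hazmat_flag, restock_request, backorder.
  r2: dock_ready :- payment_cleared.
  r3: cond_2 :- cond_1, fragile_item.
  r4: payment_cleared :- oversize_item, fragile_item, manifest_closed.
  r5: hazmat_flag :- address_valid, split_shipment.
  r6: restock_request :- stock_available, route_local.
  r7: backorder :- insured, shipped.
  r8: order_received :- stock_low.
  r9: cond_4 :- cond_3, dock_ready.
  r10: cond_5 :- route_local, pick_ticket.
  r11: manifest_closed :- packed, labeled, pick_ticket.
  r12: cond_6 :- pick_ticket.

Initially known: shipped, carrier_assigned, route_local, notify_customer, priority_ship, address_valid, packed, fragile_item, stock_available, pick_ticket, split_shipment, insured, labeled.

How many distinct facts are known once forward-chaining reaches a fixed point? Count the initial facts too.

22

Round 1: r5 [hazmat_flag :- address_valid, split_shipment.]; r6 [restock_request :- stock_available, route_local.]; r7 [backorder :- insured, shipped.]; r10 [cond_5 :- route_local, pick_ticket.]; r11 [manifest_closed :- packed, labeled, pick_ticket.]; r12 [cond_6 :- pick_ticket.]. New: hazmat_flag, restock_request, backorder, cond_5, manifest_closed, cond_6.
Round 2: r1 [oversize_item :- hazmat_flag, restock_request, backorder.]. New: oversize_item.
Round 3: r4 [payment_cleared :- oversize_item, fragile_item, manifest_closed.]. New: payment_cleared.
Round 4: r2 [dock_ready :- payment_cleared.]. New: dock_ready.
Closure: {address_valid, backorder, carrier_assigned, cond_5, cond_6, dock_ready, fragile_item, hazmat_flag, insured, labeled, manifest_closed, notify_customer, oversize_item, packed, payment_cleared, pick_ticket, priority_ship, restock_request, route_local, shipped, split_shipment, stock_available} — 22 facts.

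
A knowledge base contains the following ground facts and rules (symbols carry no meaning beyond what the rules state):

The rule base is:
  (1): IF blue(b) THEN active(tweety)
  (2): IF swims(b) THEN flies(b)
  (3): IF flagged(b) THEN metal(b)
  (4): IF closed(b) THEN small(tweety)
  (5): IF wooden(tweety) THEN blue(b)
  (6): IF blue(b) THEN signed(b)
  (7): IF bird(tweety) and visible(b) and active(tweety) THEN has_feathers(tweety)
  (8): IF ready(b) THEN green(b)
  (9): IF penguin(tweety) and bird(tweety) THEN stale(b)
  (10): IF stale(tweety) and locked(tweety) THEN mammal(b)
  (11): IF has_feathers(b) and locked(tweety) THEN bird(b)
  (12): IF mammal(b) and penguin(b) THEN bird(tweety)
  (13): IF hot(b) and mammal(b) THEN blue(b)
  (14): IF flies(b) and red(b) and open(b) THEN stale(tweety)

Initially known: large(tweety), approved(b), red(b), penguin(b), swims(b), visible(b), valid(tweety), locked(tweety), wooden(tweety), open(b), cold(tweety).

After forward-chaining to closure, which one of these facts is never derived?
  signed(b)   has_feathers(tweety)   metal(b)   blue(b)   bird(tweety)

Round 1: (2) [IF swims(b) THEN flies(b)]; (5) [IF wooden(tweety) THEN blue(b)]. New: flies(b), blue(b).
Round 2: (1) [IF blue(b) THEN active(tweety)]; (6) [IF blue(b) THEN signed(b)]; (14) [IF flies(b) and red(b) and open(b) THEN stale(tweety)]. New: active(tweety), signed(b), stale(tweety).
Round 3: (10) [IF stale(tweety) and locked(tweety) THEN mammal(b)]. New: mammal(b).
Round 4: (12) [IF mammal(b) and penguin(b) THEN bird(tweety)]. New: bird(tweety).
Round 5: (7) [IF bird(tweety) and visible(b) and active(tweety) THEN has_feathers(tweety)]. New: has_feathers(tweety).
Derived: has_feathers(tweety) (round 5), blue(b) (round 1), bird(tweety) (round 4), signed(b) (round 2). metal(b) never appears in any round.

metal(b)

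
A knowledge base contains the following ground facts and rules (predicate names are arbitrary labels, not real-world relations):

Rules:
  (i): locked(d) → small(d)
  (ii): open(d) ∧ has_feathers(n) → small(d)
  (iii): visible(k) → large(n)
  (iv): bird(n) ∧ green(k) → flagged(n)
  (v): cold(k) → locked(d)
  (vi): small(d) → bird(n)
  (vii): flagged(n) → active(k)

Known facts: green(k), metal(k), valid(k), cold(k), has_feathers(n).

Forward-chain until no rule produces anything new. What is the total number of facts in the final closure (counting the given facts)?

10

Round 1: (v) [cold(k) → locked(d)]. Adds locked(d).
Round 2: (i) [locked(d) → small(d)]. Adds small(d).
Round 3: (vi) [small(d) → bird(n)]. Adds bird(n).
Round 4: (iv) [bird(n) ∧ green(k) → flagged(n)]. Adds flagged(n).
Round 5: (vii) [flagged(n) → active(k)]. Adds active(k).
Closure: {active(k), bird(n), cold(k), flagged(n), green(k), has_feathers(n), locked(d), metal(k), small(d), valid(k)} — 10 facts.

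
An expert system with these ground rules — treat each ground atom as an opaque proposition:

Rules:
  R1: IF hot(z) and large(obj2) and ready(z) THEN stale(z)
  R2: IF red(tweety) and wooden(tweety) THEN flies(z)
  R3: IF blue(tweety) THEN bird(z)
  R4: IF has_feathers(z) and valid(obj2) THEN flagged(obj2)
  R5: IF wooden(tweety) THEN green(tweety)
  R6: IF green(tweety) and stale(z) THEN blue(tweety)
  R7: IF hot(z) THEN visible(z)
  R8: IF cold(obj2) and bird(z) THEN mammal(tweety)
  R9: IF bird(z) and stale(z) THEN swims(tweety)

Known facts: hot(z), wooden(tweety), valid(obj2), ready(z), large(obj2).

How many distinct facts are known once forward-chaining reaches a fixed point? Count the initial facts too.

11

Round 1: R1 [IF hot(z) and large(obj2) and ready(z) THEN stale(z)]; R5 [IF wooden(tweety) THEN green(tweety)]; R7 [IF hot(z) THEN visible(z)]. New: stale(z), green(tweety), visible(z).
Round 2: R6 [IF green(tweety) and stale(z) THEN blue(tweety)]. New: blue(tweety).
Round 3: R3 [IF blue(tweety) THEN bird(z)]. New: bird(z).
Round 4: R9 [IF bird(z) and stale(z) THEN swims(tweety)]. New: swims(tweety).
Closure: {bird(z), blue(tweety), green(tweety), hot(z), large(obj2), ready(z), stale(z), swims(tweety), valid(obj2), visible(z), wooden(tweety)} — 11 facts.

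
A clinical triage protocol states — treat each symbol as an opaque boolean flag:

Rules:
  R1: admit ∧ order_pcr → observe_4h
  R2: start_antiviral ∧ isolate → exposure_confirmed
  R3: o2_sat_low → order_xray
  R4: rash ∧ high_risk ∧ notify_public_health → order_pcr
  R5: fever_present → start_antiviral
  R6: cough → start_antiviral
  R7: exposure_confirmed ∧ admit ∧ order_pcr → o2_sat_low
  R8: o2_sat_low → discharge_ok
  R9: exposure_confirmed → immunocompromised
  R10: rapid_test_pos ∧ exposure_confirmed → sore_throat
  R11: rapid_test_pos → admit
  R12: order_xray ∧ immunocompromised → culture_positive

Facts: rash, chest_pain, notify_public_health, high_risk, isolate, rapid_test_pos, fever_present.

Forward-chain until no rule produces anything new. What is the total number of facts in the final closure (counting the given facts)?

18

Round 1 — R4, R5, R11, derive order_pcr, start_antiviral, admit.
Round 2 — R1, R2, derive observe_4h, exposure_confirmed.
Round 3 — R7, R9, R10, derive o2_sat_low, immunocompromised, sore_throat.
Round 4 — R3, R8, derive order_xray, discharge_ok.
Round 5 — R12, derive culture_positive.
Closure: {admit, chest_pain, culture_positive, discharge_ok, exposure_confirmed, fever_present, high_risk, immunocompromised, isolate, notify_public_health, o2_sat_low, observe_4h, order_pcr, order_xray, rapid_test_pos, rash, sore_throat, start_antiviral} — 18 facts.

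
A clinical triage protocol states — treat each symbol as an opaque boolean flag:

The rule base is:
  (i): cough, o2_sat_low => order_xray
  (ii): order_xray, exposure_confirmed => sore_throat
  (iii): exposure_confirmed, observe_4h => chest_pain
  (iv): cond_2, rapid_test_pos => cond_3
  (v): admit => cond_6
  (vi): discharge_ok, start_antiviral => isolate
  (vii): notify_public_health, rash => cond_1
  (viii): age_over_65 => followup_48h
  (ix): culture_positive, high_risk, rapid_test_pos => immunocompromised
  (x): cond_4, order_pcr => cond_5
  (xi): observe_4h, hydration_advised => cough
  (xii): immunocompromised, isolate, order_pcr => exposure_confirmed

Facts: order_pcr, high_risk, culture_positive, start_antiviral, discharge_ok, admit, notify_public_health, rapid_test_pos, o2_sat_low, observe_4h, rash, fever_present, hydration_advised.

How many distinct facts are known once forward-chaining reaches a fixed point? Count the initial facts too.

22

[1] (v) [admit => cond_6]; (vi) [discharge_ok, start_antiviral => isolate]; (vii) [notify_public_health, rash => cond_1]; (ix) [culture_positive, high_risk, rapid_test_pos => immunocompromised]; (xi) [observe_4h, hydration_advised => cough]. ⇒ new: cond_6, isolate, cond_1, immunocompromised, cough.
[2] (i) [cough, o2_sat_low => order_xray]; (xii) [immunocompromised, isolate, order_pcr => exposure_confirmed]. ⇒ new: order_xray, exposure_confirmed.
[3] (ii) [order_xray, exposure_confirmed => sore_throat]; (iii) [exposure_confirmed, observe_4h => chest_pain]. ⇒ new: sore_throat, chest_pain.
Closure: {admit, chest_pain, cond_1, cond_6, cough, culture_positive, discharge_ok, exposure_confirmed, fever_present, high_risk, hydration_advised, immunocompromised, isolate, notify_public_health, o2_sat_low, observe_4h, order_pcr, order_xray, rapid_test_pos, rash, sore_throat, start_antiviral} — 22 facts.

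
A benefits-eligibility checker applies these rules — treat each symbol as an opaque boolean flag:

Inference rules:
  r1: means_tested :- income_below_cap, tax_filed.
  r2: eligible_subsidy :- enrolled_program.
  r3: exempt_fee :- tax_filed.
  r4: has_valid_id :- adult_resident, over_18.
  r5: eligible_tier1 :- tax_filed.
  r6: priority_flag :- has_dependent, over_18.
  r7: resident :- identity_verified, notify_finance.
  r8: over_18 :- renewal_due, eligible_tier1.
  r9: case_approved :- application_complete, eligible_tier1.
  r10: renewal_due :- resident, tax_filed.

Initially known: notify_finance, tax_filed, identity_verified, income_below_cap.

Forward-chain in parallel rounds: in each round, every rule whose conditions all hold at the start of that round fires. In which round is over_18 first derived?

3

Round 1 fires r1, r3, r5, r7, giving means_tested, exempt_fee, eligible_tier1, resident.
Round 2 fires r10, giving renewal_due.
Round 3 fires r8, giving over_18.
over_18 first appears in round 3.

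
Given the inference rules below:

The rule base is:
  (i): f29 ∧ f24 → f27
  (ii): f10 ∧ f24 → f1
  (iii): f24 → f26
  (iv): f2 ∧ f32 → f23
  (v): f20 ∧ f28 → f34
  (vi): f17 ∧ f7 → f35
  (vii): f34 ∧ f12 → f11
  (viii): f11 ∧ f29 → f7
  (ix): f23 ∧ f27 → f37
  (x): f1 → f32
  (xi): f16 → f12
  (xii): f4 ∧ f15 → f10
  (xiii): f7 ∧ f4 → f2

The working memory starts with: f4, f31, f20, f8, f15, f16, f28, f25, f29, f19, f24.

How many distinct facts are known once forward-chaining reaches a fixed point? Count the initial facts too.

Round 1 fires (i), (iii), (v), (xi), (xii), giving f27, f26, f34, f12, f10.
Round 2 fires (ii), (vii), giving f1, f11.
Round 3 fires (viii), (x), giving f7, f32.
Round 4 fires (xiii), giving f2.
Round 5 fires (iv), giving f23.
Round 6 fires (ix), giving f37.
Closure: {f1, f10, f11, f12, f15, f16, f19, f2, f20, f23, f24, f25, f26, f27, f28, f29, f31, f32, f34, f37, f4, f7, f8} — 23 facts.

23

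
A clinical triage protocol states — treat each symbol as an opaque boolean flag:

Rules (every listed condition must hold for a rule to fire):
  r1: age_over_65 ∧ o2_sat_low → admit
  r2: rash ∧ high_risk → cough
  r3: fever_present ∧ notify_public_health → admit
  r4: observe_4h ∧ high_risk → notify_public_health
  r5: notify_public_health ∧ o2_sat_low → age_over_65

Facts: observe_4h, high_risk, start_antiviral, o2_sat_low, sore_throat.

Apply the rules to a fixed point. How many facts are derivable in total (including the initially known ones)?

Round 1 — r4, derive notify_public_health.
Round 2 — r5, derive age_over_65.
Round 3 — r1, derive admit.
Closure: {admit, age_over_65, high_risk, notify_public_health, o2_sat_low, observe_4h, sore_throat, start_antiviral} — 8 facts.

8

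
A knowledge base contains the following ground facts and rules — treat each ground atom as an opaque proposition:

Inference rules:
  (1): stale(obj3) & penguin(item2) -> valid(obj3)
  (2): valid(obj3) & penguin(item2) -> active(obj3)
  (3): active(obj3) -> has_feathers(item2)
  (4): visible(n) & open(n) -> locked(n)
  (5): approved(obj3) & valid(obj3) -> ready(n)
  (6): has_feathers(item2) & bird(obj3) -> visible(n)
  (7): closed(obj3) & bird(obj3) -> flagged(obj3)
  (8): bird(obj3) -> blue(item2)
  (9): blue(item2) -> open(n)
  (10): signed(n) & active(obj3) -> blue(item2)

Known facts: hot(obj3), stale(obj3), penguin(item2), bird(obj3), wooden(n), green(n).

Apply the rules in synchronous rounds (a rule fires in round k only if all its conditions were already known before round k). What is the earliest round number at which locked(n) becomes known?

5

Round 1: (1) [stale(obj3) & penguin(item2) -> valid(obj3)]; (8) [bird(obj3) -> blue(item2)]. Adds valid(obj3), blue(item2).
Round 2: (2) [valid(obj3) & penguin(item2) -> active(obj3)]; (9) [blue(item2) -> open(n)]. Adds active(obj3), open(n).
Round 3: (3) [active(obj3) -> has_feathers(item2)]. Adds has_feathers(item2).
Round 4: (6) [has_feathers(item2) & bird(obj3) -> visible(n)]. Adds visible(n).
Round 5: (4) [visible(n) & open(n) -> locked(n)]. Adds locked(n).
locked(n) first appears in round 5.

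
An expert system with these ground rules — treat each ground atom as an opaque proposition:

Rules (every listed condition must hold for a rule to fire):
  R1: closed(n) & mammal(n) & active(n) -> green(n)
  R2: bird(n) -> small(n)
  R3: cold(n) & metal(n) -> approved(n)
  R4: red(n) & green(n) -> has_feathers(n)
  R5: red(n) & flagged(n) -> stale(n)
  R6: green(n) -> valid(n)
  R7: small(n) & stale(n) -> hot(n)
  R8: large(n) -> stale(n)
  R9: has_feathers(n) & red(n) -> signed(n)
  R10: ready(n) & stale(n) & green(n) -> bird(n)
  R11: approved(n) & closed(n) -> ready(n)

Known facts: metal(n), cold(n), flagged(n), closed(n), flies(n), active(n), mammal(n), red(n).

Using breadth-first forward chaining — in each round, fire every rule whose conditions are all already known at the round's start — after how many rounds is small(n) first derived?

4

[1] R1 [closed(n) & mammal(n) & active(n) -> green(n)]; R3 [cold(n) & metal(n) -> approved(n)]; R5 [red(n) & flagged(n) -> stale(n)]. ⇒ new: green(n), approved(n), stale(n).
[2] R4 [red(n) & green(n) -> has_feathers(n)]; R6 [green(n) -> valid(n)]; R11 [approved(n) & closed(n) -> ready(n)]. ⇒ new: has_feathers(n), valid(n), ready(n).
[3] R9 [has_feathers(n) & red(n) -> signed(n)]; R10 [ready(n) & stale(n) & green(n) -> bird(n)]. ⇒ new: signed(n), bird(n).
[4] R2 [bird(n) -> small(n)]. ⇒ new: small(n).
small(n) first appears in round 4.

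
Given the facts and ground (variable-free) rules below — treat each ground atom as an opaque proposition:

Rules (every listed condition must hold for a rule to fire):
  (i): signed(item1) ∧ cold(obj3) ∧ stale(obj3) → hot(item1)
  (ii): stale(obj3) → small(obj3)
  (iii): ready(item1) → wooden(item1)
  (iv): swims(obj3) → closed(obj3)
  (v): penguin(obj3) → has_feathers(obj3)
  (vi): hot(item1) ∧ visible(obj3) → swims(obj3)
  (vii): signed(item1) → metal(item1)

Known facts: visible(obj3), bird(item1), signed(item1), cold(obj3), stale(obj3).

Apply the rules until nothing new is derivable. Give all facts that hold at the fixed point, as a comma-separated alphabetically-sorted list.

bird(item1), closed(obj3), cold(obj3), hot(item1), metal(item1), signed(item1), small(obj3), stale(obj3), swims(obj3), visible(obj3)

Round 1 — (i), (ii), (vii), derive hot(item1), small(obj3), metal(item1).
Round 2 — (vi), derive swims(obj3).
Round 3 — (iv), derive closed(obj3).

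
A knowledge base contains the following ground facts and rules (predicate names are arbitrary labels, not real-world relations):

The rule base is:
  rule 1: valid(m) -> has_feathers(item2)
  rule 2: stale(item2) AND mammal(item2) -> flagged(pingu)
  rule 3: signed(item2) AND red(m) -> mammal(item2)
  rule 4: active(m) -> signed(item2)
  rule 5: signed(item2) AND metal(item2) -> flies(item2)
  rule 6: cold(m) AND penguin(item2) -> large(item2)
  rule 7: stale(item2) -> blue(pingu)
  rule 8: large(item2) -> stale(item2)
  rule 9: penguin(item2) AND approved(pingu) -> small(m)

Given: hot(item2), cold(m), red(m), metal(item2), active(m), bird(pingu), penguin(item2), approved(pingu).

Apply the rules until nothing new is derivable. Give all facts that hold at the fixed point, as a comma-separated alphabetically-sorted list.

active(m), approved(pingu), bird(pingu), blue(pingu), cold(m), flagged(pingu), flies(item2), hot(item2), large(item2), mammal(item2), metal(item2), penguin(item2), red(m), signed(item2), small(m), stale(item2)

Round 1: rule 4 [active(m) -> signed(item2)]; rule 6 [cold(m) AND penguin(item2) -> large(item2)]; rule 9 [penguin(item2) AND approved(pingu) -> small(m)]. Adds signed(item2), large(item2), small(m).
Round 2: rule 3 [signed(item2) AND red(m) -> mammal(item2)]; rule 5 [signed(item2) AND metal(item2) -> flies(item2)]; rule 8 [large(item2) -> stale(item2)]. Adds mammal(item2), flies(item2), stale(item2).
Round 3: rule 2 [stale(item2) AND mammal(item2) -> flagged(pingu)]; rule 7 [stale(item2) -> blue(pingu)]. Adds flagged(pingu), blue(pingu).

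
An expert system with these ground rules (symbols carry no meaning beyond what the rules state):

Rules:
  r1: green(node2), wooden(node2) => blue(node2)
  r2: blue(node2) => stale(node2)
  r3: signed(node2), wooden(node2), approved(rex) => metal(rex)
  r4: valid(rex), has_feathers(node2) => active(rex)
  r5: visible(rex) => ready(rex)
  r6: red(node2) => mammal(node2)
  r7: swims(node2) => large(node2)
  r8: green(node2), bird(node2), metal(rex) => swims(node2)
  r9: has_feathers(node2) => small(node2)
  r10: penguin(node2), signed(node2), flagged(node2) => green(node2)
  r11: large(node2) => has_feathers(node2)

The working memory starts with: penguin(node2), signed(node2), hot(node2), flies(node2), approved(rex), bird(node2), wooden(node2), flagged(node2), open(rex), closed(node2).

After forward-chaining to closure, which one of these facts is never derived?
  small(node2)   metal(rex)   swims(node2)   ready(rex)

Round 1 — r3, r10, derive metal(rex), green(node2).
Round 2 — r1, r8, derive blue(node2), swims(node2).
Round 3 — r2, r7, derive stale(node2), large(node2).
Round 4 — r11, derive has_feathers(node2).
Round 5 — r9, derive small(node2).
Derived: swims(node2) (round 2), metal(rex) (round 1), small(node2) (round 5). ready(rex) never appears in any round.

ready(rex)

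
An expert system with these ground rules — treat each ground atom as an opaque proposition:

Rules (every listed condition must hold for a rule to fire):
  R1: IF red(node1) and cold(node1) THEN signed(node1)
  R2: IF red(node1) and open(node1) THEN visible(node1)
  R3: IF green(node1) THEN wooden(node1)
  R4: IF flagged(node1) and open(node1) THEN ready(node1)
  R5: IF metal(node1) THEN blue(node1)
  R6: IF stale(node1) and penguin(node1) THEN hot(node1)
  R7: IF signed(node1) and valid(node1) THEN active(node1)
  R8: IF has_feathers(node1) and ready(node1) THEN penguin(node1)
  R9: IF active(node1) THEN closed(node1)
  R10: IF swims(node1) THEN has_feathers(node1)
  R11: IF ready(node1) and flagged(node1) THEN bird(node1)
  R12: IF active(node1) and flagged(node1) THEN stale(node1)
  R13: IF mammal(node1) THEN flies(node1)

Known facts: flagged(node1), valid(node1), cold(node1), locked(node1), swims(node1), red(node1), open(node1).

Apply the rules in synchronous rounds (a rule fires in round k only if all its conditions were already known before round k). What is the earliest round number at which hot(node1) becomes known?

Round 1: R1 [IF red(node1) and cold(node1) THEN signed(node1)]; R2 [IF red(node1) and open(node1) THEN visible(node1)]; R4 [IF flagged(node1) and open(node1) THEN ready(node1)]; R10 [IF swims(node1) THEN has_feathers(node1)]. New: signed(node1), visible(node1), ready(node1), has_feathers(node1).
Round 2: R7 [IF signed(node1) and valid(node1) THEN active(node1)]; R8 [IF has_feathers(node1) and ready(node1) THEN penguin(node1)]; R11 [IF ready(node1) and flagged(node1) THEN bird(node1)]. New: active(node1), penguin(node1), bird(node1).
Round 3: R9 [IF active(node1) THEN closed(node1)]; R12 [IF active(node1) and flagged(node1) THEN stale(node1)]. New: closed(node1), stale(node1).
Round 4: R6 [IF stale(node1) and penguin(node1) THEN hot(node1)]. New: hot(node1).
hot(node1) first appears in round 4.

4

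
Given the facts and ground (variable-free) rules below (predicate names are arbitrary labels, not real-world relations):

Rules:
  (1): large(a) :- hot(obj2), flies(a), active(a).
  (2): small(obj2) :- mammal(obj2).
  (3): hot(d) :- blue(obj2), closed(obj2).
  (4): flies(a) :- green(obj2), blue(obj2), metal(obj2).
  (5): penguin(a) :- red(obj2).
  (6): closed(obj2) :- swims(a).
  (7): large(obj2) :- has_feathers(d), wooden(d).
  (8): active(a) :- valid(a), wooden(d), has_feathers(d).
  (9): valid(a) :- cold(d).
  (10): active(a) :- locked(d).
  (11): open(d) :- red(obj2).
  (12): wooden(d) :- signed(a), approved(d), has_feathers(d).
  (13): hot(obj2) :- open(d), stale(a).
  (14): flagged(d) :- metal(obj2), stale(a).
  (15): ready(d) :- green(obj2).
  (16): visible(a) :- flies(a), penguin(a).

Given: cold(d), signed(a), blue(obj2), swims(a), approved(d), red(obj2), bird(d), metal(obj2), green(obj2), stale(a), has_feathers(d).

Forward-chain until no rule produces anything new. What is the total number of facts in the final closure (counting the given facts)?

Round 1 — (4), (5), (6), (9), (11), (12), (14), (15), derive flies(a), penguin(a), closed(obj2), valid(a), open(d), wooden(d), flagged(d), ready(d).
Round 2 — (3), (7), (8), (13), (16), derive hot(d), large(obj2), active(a), hot(obj2), visible(a).
Round 3 — (1), derive large(a).
Closure: {active(a), approved(d), bird(d), blue(obj2), closed(obj2), cold(d), flagged(d), flies(a), green(obj2), has_feathers(d), hot(d), hot(obj2), large(a), large(obj2), metal(obj2), open(d), penguin(a), ready(d), red(obj2), signed(a), stale(a), swims(a), valid(a), visible(a), wooden(d)} — 25 facts.

25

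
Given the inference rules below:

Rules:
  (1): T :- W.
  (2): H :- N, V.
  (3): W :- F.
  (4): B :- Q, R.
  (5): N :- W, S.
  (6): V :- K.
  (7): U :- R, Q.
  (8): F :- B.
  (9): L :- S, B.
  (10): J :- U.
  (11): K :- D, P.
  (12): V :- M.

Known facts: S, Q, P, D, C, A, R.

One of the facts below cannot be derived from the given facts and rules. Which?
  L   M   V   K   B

M

Round 1: (4) [B :- Q, R.]; (7) [U :- R, Q.]; (11) [K :- D, P.]. New: B, U, K.
Round 2: (6) [V :- K.]; (8) [F :- B.]; (9) [L :- S, B.]; (10) [J :- U.]. New: V, F, L, J.
Round 3: (3) [W :- F.]. New: W.
Round 4: (1) [T :- W.]; (5) [N :- W, S.]. New: T, N.
Round 5: (2) [H :- N, V.]. New: H.
Derived: V (round 2), K (round 1), B (round 1), L (round 2). M never appears in any round.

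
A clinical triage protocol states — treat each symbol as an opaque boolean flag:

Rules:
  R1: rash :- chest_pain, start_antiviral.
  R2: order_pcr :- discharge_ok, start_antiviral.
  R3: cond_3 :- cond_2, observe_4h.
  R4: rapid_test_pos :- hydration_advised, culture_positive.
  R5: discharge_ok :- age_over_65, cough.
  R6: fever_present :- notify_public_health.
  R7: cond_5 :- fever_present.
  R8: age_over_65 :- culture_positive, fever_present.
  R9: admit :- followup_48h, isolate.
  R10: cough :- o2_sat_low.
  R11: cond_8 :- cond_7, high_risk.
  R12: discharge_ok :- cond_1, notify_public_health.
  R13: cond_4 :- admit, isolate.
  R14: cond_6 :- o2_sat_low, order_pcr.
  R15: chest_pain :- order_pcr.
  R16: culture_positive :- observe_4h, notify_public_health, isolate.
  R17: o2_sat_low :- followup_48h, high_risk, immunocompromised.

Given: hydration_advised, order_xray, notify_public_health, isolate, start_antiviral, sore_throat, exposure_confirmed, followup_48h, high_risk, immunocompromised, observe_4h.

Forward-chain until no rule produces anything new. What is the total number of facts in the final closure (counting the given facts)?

25

Round 1 fires R6, R9, R16, R17, giving fever_present, admit, culture_positive, o2_sat_low.
Round 2 fires R4, R7, R8, R10, R13, giving rapid_test_pos, cond_5, age_over_65, cough, cond_4.
Round 3 fires R5, giving discharge_ok.
Round 4 fires R2, giving order_pcr.
Round 5 fires R14, R15, giving cond_6, chest_pain.
Round 6 fires R1, giving rash.
Closure: {admit, age_over_65, chest_pain, cond_4, cond_5, cond_6, cough, culture_positive, discharge_ok, exposure_confirmed, fever_present, followup_48h, high_risk, hydration_advised, immunocompromised, isolate, notify_public_health, o2_sat_low, observe_4h, order_pcr, order_xray, rapid_test_pos, rash, sore_throat, start_antiviral} — 25 facts.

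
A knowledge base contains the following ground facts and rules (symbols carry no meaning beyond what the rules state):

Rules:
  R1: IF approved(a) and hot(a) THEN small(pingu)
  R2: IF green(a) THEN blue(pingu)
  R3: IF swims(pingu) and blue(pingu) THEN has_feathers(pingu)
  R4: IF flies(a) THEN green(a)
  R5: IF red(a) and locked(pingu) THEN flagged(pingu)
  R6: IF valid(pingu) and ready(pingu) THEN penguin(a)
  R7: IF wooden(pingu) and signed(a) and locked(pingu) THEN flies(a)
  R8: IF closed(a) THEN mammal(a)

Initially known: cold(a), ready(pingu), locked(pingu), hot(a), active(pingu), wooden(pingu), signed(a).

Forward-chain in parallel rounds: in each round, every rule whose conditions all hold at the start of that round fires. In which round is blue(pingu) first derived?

Round 1: R7 [IF wooden(pingu) and signed(a) and locked(pingu) THEN flies(a)]. New: flies(a).
Round 2: R4 [IF flies(a) THEN green(a)]. New: green(a).
Round 3: R2 [IF green(a) THEN blue(pingu)]. New: blue(pingu).
blue(pingu) first appears in round 3.

3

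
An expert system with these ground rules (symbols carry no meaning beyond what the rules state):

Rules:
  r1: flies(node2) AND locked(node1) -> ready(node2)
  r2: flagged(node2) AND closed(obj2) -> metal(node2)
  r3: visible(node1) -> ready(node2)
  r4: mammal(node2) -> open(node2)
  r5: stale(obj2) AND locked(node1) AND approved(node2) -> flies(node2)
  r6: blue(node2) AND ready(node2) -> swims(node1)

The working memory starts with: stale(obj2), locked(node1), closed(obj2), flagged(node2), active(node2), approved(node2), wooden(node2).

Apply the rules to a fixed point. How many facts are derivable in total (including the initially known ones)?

10

[1] r2 [flagged(node2) AND closed(obj2) -> metal(node2)]; r5 [stale(obj2) AND locked(node1) AND approved(node2) -> flies(node2)]. ⇒ new: metal(node2), flies(node2).
[2] r1 [flies(node2) AND locked(node1) -> ready(node2)]. ⇒ new: ready(node2).
Closure: {active(node2), approved(node2), closed(obj2), flagged(node2), flies(node2), locked(node1), metal(node2), ready(node2), stale(obj2), wooden(node2)} — 10 facts.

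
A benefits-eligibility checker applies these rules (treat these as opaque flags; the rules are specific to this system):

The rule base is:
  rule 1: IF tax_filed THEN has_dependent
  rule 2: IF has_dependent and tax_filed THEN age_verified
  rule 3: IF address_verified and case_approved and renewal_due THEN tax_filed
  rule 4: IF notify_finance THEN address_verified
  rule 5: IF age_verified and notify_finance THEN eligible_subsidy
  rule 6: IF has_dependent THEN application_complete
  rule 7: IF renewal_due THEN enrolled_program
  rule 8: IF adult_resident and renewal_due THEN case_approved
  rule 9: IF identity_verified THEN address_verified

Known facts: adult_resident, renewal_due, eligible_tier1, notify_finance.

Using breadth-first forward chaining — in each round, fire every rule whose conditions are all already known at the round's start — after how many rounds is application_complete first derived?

4

[1] rule 4 [IF notify_finance THEN address_verified]; rule 7 [IF renewal_due THEN enrolled_program]; rule 8 [IF adult_resident and renewal_due THEN case_approved]. ⇒ new: address_verified, enrolled_program, case_approved.
[2] rule 3 [IF address_verified and case_approved and renewal_due THEN tax_filed]. ⇒ new: tax_filed.
[3] rule 1 [IF tax_filed THEN has_dependent]. ⇒ new: has_dependent.
[4] rule 2 [IF has_dependent and tax_filed THEN age_verified]; rule 6 [IF has_dependent THEN application_complete]. ⇒ new: age_verified, application_complete.
application_complete first appears in round 4.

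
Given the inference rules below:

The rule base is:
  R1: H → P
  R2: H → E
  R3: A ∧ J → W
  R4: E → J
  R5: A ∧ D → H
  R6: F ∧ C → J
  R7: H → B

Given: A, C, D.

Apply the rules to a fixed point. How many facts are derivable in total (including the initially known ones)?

9

Round 1: R5 [A ∧ D → H]. New: H.
Round 2: R1 [H → P]; R2 [H → E]; R7 [H → B]. New: P, E, B.
Round 3: R4 [E → J]. New: J.
Round 4: R3 [A ∧ J → W]. New: W.
Closure: {A, B, C, D, E, H, J, P, W} — 9 facts.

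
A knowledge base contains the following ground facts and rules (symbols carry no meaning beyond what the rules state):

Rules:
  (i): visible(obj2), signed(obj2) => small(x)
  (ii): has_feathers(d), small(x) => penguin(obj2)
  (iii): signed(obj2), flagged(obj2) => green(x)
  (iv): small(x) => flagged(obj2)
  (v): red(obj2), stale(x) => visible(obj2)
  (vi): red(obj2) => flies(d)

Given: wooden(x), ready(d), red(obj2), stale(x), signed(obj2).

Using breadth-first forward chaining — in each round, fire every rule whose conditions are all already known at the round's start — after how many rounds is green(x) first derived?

4

Round 1: (v) [red(obj2), stale(x) => visible(obj2)]; (vi) [red(obj2) => flies(d)]. Adds visible(obj2), flies(d).
Round 2: (i) [visible(obj2), signed(obj2) => small(x)]. Adds small(x).
Round 3: (iv) [small(x) => flagged(obj2)]. Adds flagged(obj2).
Round 4: (iii) [signed(obj2), flagged(obj2) => green(x)]. Adds green(x).
green(x) first appears in round 4.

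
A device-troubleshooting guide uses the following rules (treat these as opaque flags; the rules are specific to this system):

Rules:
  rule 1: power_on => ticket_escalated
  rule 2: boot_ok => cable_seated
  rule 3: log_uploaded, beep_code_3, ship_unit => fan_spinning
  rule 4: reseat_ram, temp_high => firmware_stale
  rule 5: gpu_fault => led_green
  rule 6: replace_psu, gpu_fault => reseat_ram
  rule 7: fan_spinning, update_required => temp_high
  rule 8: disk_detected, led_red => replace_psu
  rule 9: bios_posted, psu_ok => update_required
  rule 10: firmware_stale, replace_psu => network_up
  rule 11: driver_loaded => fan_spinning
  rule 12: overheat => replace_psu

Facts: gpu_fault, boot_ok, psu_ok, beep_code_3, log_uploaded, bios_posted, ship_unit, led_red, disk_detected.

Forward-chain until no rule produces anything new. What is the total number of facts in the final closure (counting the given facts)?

Round 1 — rule 2, rule 3, rule 5, rule 8, rule 9, derive cable_seated, fan_spinning, led_green, replace_psu, update_required.
Round 2 — rule 6, rule 7, derive reseat_ram, temp_high.
Round 3 — rule 4, derive firmware_stale.
Round 4 — rule 10, derive network_up.
Closure: {beep_code_3, bios_posted, boot_ok, cable_seated, disk_detected, fan_spinning, firmware_stale, gpu_fault, led_green, led_red, log_uploaded, network_up, psu_ok, replace_psu, reseat_ram, ship_unit, temp_high, update_required} — 18 facts.

18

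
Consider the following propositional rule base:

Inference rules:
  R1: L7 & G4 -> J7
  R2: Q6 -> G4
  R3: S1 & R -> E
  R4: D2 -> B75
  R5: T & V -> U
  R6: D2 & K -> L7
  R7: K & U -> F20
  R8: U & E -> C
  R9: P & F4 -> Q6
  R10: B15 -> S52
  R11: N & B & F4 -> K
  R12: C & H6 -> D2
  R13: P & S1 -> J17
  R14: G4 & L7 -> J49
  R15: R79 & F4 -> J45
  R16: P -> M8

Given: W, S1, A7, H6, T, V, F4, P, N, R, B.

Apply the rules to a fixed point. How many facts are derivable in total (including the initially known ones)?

25

Round 1: R3 [S1 & R -> E]; R5 [T & V -> U]; R9 [P & F4 -> Q6]; R11 [N & B & F4 -> K]; R13 [P & S1 -> J17]; R16 [P -> M8]. New: E, U, Q6, K, J17, M8.
Round 2: R2 [Q6 -> G4]; R7 [K & U -> F20]; R8 [U & E -> C]. New: G4, F20, C.
Round 3: R12 [C & H6 -> D2]. New: D2.
Round 4: R4 [D2 -> B75]; R6 [D2 & K -> L7]. New: B75, L7.
Round 5: R1 [L7 & G4 -> J7]; R14 [G4 & L7 -> J49]. New: J7, J49.
Closure: {A7, B, B75, C, D2, E, F20, F4, G4, H6, J17, J49, J7, K, L7, M8, N, P, Q6, R, S1, T, U, V, W} — 25 facts.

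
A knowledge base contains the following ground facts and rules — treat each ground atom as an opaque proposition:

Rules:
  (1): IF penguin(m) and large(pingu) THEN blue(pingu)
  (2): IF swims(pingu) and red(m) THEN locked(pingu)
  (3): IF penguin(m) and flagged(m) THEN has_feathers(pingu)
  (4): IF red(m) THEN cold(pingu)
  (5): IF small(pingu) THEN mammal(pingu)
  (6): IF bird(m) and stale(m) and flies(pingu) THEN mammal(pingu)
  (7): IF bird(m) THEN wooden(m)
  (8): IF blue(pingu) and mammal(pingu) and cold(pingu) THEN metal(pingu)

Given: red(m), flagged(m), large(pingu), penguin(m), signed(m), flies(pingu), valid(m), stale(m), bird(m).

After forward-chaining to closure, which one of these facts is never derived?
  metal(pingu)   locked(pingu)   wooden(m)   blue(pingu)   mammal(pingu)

locked(pingu)

Round 1: (1) [IF penguin(m) and large(pingu) THEN blue(pingu)]; (3) [IF penguin(m) and flagged(m) THEN has_feathers(pingu)]; (4) [IF red(m) THEN cold(pingu)]; (6) [IF bird(m) and stale(m) and flies(pingu) THEN mammal(pingu)]; (7) [IF bird(m) THEN wooden(m)]. New: blue(pingu), has_feathers(pingu), cold(pingu), mammal(pingu), wooden(m).
Round 2: (8) [IF blue(pingu) and mammal(pingu) and cold(pingu) THEN metal(pingu)]. New: metal(pingu).
Derived: metal(pingu) (round 2), wooden(m) (round 1), mammal(pingu) (round 1), blue(pingu) (round 1). locked(pingu) never appears in any round.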